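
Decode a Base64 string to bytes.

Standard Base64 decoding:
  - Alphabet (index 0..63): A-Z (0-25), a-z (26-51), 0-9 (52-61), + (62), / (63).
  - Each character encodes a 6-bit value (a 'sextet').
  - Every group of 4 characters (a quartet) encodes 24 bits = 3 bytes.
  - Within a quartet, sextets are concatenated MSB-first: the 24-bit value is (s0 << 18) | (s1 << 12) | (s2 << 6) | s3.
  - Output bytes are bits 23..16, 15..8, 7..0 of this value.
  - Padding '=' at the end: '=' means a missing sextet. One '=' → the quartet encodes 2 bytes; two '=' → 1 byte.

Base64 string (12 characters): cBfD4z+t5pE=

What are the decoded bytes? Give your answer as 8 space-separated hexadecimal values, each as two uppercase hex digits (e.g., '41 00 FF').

Answer: 70 17 C3 E3 3F AD E6 91

Derivation:
After char 0 ('c'=28): chars_in_quartet=1 acc=0x1C bytes_emitted=0
After char 1 ('B'=1): chars_in_quartet=2 acc=0x701 bytes_emitted=0
After char 2 ('f'=31): chars_in_quartet=3 acc=0x1C05F bytes_emitted=0
After char 3 ('D'=3): chars_in_quartet=4 acc=0x7017C3 -> emit 70 17 C3, reset; bytes_emitted=3
After char 4 ('4'=56): chars_in_quartet=1 acc=0x38 bytes_emitted=3
After char 5 ('z'=51): chars_in_quartet=2 acc=0xE33 bytes_emitted=3
After char 6 ('+'=62): chars_in_quartet=3 acc=0x38CFE bytes_emitted=3
After char 7 ('t'=45): chars_in_quartet=4 acc=0xE33FAD -> emit E3 3F AD, reset; bytes_emitted=6
After char 8 ('5'=57): chars_in_quartet=1 acc=0x39 bytes_emitted=6
After char 9 ('p'=41): chars_in_quartet=2 acc=0xE69 bytes_emitted=6
After char 10 ('E'=4): chars_in_quartet=3 acc=0x39A44 bytes_emitted=6
Padding '=': partial quartet acc=0x39A44 -> emit E6 91; bytes_emitted=8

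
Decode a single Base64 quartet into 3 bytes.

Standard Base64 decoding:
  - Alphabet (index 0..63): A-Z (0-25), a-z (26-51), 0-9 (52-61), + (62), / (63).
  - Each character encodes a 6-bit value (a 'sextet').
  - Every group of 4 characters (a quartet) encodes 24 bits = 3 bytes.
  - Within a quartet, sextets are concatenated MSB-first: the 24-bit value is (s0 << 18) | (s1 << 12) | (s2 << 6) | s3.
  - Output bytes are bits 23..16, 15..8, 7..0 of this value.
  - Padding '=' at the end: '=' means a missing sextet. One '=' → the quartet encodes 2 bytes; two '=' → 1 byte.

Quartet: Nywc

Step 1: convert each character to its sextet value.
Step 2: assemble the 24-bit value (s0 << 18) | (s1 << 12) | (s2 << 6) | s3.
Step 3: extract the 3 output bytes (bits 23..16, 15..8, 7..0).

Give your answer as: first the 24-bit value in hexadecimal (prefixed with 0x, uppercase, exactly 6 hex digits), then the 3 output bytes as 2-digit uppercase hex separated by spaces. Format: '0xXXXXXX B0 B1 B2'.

Answer: 0x372C1C 37 2C 1C

Derivation:
Sextets: N=13, y=50, w=48, c=28
24-bit: (13<<18) | (50<<12) | (48<<6) | 28
      = 0x340000 | 0x032000 | 0x000C00 | 0x00001C
      = 0x372C1C
Bytes: (v>>16)&0xFF=37, (v>>8)&0xFF=2C, v&0xFF=1C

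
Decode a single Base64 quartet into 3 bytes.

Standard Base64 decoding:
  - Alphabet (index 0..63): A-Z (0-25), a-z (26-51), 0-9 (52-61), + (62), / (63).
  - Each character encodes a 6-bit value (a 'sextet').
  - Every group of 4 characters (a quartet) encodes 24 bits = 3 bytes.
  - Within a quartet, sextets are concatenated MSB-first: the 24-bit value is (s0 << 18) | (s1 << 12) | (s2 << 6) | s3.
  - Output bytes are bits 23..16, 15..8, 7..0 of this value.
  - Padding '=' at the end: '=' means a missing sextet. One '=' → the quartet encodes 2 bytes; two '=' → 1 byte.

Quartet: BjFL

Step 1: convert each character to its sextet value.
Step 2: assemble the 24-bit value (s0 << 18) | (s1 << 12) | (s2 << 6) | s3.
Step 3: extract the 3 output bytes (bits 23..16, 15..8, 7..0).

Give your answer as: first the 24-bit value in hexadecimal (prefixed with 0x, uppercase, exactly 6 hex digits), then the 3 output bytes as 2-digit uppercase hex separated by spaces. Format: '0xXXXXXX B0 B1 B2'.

Answer: 0x06314B 06 31 4B

Derivation:
Sextets: B=1, j=35, F=5, L=11
24-bit: (1<<18) | (35<<12) | (5<<6) | 11
      = 0x040000 | 0x023000 | 0x000140 | 0x00000B
      = 0x06314B
Bytes: (v>>16)&0xFF=06, (v>>8)&0xFF=31, v&0xFF=4B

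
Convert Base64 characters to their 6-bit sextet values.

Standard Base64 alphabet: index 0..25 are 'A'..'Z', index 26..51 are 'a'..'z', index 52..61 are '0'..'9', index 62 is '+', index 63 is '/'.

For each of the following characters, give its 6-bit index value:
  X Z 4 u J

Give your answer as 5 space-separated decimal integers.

'X': A..Z range, ord('X') − ord('A') = 23
'Z': A..Z range, ord('Z') − ord('A') = 25
'4': 0..9 range, 52 + ord('4') − ord('0') = 56
'u': a..z range, 26 + ord('u') − ord('a') = 46
'J': A..Z range, ord('J') − ord('A') = 9

Answer: 23 25 56 46 9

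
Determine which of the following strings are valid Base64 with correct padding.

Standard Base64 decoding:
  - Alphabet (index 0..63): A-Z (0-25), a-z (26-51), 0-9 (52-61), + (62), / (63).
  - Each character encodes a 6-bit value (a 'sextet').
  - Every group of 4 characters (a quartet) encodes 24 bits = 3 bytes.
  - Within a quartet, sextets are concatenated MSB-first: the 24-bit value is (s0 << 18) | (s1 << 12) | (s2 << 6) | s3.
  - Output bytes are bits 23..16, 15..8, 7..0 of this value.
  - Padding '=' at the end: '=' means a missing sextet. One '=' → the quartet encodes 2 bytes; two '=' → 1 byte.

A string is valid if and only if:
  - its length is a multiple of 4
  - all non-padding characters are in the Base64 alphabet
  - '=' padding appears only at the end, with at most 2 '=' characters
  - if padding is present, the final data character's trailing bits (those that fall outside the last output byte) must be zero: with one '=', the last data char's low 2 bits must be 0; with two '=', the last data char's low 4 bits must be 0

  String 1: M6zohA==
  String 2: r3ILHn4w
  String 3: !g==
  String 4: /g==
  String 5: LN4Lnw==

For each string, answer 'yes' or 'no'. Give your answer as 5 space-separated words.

Answer: yes yes no yes yes

Derivation:
String 1: 'M6zohA==' → valid
String 2: 'r3ILHn4w' → valid
String 3: '!g==' → invalid (bad char(s): ['!'])
String 4: '/g==' → valid
String 5: 'LN4Lnw==' → valid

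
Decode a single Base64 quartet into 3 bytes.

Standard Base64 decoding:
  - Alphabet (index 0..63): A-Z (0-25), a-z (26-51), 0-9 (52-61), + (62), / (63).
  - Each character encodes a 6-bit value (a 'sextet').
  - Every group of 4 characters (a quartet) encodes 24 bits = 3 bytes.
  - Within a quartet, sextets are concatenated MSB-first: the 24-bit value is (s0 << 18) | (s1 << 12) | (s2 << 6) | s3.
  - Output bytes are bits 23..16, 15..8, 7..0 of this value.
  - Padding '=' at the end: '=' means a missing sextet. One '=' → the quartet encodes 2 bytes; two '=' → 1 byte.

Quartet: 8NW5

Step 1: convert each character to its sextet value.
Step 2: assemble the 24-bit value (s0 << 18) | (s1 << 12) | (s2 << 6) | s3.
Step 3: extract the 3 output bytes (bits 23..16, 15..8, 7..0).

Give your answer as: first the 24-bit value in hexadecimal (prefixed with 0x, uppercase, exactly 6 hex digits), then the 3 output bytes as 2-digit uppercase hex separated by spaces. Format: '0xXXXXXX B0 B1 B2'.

Sextets: 8=60, N=13, W=22, 5=57
24-bit: (60<<18) | (13<<12) | (22<<6) | 57
      = 0xF00000 | 0x00D000 | 0x000580 | 0x000039
      = 0xF0D5B9
Bytes: (v>>16)&0xFF=F0, (v>>8)&0xFF=D5, v&0xFF=B9

Answer: 0xF0D5B9 F0 D5 B9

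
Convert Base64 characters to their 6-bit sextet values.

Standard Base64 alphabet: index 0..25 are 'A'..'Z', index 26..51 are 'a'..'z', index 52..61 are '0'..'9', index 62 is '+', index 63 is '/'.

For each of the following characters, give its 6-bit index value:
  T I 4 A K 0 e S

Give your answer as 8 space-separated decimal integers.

Answer: 19 8 56 0 10 52 30 18

Derivation:
'T': A..Z range, ord('T') − ord('A') = 19
'I': A..Z range, ord('I') − ord('A') = 8
'4': 0..9 range, 52 + ord('4') − ord('0') = 56
'A': A..Z range, ord('A') − ord('A') = 0
'K': A..Z range, ord('K') − ord('A') = 10
'0': 0..9 range, 52 + ord('0') − ord('0') = 52
'e': a..z range, 26 + ord('e') − ord('a') = 30
'S': A..Z range, ord('S') − ord('A') = 18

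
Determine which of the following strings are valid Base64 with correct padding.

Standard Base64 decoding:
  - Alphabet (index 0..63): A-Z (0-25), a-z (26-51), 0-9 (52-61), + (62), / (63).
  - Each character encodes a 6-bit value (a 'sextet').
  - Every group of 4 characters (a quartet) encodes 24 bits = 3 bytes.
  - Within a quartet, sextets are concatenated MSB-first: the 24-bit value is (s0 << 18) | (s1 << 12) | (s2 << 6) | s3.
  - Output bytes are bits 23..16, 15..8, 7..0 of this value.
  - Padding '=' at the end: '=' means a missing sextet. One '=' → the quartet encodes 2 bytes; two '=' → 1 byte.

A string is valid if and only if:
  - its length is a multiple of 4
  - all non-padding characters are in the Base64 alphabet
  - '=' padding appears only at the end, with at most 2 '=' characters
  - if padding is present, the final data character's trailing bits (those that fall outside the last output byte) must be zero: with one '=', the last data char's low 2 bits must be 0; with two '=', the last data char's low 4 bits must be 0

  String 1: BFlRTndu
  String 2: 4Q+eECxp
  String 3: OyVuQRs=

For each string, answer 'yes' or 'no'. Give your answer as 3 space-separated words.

Answer: yes yes yes

Derivation:
String 1: 'BFlRTndu' → valid
String 2: '4Q+eECxp' → valid
String 3: 'OyVuQRs=' → valid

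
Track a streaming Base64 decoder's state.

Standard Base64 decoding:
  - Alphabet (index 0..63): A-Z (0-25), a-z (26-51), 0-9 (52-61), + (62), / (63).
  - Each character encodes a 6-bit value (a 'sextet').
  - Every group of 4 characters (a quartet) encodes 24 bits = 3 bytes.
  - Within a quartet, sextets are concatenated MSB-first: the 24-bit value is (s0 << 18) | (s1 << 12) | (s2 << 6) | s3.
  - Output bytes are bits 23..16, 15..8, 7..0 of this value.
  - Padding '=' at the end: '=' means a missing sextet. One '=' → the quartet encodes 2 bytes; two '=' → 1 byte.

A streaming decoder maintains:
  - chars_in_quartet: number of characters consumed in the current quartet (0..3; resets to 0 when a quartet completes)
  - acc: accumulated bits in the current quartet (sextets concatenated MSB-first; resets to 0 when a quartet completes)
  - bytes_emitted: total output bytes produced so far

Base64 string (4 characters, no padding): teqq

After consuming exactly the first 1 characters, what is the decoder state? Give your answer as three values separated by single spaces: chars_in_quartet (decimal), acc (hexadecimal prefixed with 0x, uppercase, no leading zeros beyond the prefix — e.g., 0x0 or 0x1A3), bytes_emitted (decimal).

Answer: 1 0x2D 0

Derivation:
After char 0 ('t'=45): chars_in_quartet=1 acc=0x2D bytes_emitted=0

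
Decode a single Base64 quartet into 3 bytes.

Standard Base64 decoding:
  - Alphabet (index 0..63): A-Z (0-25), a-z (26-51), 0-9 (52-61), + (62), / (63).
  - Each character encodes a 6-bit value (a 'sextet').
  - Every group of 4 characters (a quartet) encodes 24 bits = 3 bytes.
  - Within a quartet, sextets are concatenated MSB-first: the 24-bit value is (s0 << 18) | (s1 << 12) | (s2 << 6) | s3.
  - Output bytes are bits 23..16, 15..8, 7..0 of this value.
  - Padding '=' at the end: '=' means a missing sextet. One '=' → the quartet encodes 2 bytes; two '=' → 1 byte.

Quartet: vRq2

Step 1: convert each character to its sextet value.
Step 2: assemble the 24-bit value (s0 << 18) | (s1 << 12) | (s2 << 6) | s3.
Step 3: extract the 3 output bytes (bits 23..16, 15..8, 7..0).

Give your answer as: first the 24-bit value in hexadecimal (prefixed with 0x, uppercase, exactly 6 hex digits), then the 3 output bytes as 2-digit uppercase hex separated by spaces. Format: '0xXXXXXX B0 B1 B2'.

Answer: 0xBD1AB6 BD 1A B6

Derivation:
Sextets: v=47, R=17, q=42, 2=54
24-bit: (47<<18) | (17<<12) | (42<<6) | 54
      = 0xBC0000 | 0x011000 | 0x000A80 | 0x000036
      = 0xBD1AB6
Bytes: (v>>16)&0xFF=BD, (v>>8)&0xFF=1A, v&0xFF=B6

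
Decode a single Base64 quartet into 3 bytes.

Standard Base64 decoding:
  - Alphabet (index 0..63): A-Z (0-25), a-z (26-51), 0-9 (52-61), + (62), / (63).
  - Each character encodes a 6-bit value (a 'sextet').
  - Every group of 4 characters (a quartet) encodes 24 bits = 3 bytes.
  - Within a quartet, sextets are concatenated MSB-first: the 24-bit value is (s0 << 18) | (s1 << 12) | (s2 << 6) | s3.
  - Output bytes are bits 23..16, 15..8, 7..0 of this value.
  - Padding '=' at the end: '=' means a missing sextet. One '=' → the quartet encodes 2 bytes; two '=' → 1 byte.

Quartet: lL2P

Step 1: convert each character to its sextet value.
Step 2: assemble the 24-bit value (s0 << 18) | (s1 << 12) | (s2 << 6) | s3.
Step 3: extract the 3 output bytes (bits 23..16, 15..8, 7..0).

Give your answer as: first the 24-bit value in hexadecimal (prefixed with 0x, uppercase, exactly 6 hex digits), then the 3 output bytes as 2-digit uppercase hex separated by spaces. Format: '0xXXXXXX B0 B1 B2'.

Answer: 0x94BD8F 94 BD 8F

Derivation:
Sextets: l=37, L=11, 2=54, P=15
24-bit: (37<<18) | (11<<12) | (54<<6) | 15
      = 0x940000 | 0x00B000 | 0x000D80 | 0x00000F
      = 0x94BD8F
Bytes: (v>>16)&0xFF=94, (v>>8)&0xFF=BD, v&0xFF=8F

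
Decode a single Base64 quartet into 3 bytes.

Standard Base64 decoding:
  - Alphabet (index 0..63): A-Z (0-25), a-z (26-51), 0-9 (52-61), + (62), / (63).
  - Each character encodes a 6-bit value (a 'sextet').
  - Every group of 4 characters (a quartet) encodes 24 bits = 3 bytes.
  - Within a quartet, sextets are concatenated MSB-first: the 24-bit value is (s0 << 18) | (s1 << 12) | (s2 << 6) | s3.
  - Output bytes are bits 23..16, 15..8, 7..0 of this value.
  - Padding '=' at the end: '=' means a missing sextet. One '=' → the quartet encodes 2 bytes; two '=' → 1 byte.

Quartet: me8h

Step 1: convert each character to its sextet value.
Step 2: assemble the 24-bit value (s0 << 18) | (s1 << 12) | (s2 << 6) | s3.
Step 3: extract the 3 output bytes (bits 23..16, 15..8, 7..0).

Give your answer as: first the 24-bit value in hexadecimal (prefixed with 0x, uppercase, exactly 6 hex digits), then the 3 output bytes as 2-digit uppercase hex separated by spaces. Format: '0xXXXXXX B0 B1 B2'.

Sextets: m=38, e=30, 8=60, h=33
24-bit: (38<<18) | (30<<12) | (60<<6) | 33
      = 0x980000 | 0x01E000 | 0x000F00 | 0x000021
      = 0x99EF21
Bytes: (v>>16)&0xFF=99, (v>>8)&0xFF=EF, v&0xFF=21

Answer: 0x99EF21 99 EF 21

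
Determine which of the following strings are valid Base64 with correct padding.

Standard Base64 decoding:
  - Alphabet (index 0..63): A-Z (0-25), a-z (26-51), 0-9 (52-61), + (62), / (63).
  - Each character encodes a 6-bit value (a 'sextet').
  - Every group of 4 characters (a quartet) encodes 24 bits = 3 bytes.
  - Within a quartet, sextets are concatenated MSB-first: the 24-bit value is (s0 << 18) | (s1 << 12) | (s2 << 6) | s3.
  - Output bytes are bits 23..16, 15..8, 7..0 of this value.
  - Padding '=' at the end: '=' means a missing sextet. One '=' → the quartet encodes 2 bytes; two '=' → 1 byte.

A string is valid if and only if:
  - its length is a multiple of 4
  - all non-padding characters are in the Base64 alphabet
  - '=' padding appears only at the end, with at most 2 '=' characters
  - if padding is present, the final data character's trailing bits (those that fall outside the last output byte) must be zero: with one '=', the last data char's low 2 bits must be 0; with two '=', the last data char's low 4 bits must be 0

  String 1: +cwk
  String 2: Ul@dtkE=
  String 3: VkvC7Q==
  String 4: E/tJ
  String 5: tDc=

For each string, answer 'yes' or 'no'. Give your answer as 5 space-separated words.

String 1: '+cwk' → valid
String 2: 'Ul@dtkE=' → invalid (bad char(s): ['@'])
String 3: 'VkvC7Q==' → valid
String 4: 'E/tJ' → valid
String 5: 'tDc=' → valid

Answer: yes no yes yes yes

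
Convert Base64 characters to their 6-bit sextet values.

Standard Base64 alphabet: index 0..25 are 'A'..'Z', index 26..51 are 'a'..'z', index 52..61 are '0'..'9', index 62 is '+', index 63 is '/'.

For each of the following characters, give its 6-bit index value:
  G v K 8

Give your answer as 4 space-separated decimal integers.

'G': A..Z range, ord('G') − ord('A') = 6
'v': a..z range, 26 + ord('v') − ord('a') = 47
'K': A..Z range, ord('K') − ord('A') = 10
'8': 0..9 range, 52 + ord('8') − ord('0') = 60

Answer: 6 47 10 60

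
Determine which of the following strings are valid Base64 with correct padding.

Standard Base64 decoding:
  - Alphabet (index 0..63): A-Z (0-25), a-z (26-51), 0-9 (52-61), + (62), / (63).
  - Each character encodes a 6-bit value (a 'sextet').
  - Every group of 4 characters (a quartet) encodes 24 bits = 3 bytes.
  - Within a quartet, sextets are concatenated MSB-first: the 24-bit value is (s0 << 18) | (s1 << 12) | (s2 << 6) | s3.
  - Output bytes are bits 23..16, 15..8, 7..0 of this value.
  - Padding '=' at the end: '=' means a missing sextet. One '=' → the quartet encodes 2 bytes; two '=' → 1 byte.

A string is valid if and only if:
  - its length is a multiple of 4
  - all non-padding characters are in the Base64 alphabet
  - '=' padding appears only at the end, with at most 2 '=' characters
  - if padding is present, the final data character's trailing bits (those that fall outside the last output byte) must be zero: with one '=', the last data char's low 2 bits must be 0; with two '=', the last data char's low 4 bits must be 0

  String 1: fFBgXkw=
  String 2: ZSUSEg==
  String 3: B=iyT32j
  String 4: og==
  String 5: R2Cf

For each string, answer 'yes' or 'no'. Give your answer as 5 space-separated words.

Answer: yes yes no yes yes

Derivation:
String 1: 'fFBgXkw=' → valid
String 2: 'ZSUSEg==' → valid
String 3: 'B=iyT32j' → invalid (bad char(s): ['=']; '=' in middle)
String 4: 'og==' → valid
String 5: 'R2Cf' → valid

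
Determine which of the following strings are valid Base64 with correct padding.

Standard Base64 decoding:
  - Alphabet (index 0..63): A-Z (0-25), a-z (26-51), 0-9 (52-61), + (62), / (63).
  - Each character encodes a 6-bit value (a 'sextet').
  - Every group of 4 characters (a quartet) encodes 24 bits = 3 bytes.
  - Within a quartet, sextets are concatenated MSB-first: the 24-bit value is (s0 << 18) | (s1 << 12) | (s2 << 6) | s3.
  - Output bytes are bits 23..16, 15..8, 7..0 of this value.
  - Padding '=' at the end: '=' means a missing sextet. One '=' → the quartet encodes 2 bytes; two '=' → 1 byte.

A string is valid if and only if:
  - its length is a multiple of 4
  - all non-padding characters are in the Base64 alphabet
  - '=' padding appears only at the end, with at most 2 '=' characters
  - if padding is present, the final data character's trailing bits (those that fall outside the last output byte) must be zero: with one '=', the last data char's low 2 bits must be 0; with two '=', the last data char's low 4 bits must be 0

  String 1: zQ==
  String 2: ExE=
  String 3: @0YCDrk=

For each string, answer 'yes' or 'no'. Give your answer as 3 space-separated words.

Answer: yes yes no

Derivation:
String 1: 'zQ==' → valid
String 2: 'ExE=' → valid
String 3: '@0YCDrk=' → invalid (bad char(s): ['@'])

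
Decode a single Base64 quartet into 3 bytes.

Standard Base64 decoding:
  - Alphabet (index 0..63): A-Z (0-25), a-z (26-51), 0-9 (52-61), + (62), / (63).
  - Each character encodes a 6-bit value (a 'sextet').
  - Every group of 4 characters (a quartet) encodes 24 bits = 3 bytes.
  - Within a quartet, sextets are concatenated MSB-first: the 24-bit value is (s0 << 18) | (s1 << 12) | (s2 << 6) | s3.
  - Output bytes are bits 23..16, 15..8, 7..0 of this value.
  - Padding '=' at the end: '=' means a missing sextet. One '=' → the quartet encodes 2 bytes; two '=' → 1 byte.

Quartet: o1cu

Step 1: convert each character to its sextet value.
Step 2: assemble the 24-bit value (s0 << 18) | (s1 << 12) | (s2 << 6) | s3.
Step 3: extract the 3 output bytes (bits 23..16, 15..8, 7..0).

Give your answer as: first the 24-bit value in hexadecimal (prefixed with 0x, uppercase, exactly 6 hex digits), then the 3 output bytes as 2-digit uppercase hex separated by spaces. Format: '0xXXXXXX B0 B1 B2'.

Sextets: o=40, 1=53, c=28, u=46
24-bit: (40<<18) | (53<<12) | (28<<6) | 46
      = 0xA00000 | 0x035000 | 0x000700 | 0x00002E
      = 0xA3572E
Bytes: (v>>16)&0xFF=A3, (v>>8)&0xFF=57, v&0xFF=2E

Answer: 0xA3572E A3 57 2E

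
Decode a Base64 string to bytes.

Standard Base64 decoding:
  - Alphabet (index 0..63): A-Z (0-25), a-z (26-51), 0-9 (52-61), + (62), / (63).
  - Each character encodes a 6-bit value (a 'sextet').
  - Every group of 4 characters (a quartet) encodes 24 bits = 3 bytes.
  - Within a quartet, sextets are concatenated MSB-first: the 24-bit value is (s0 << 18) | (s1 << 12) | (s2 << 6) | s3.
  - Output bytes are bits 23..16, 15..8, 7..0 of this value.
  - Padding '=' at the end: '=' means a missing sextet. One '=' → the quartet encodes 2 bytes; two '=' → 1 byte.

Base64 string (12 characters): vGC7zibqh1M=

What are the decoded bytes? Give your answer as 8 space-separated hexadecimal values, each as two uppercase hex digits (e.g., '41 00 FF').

After char 0 ('v'=47): chars_in_quartet=1 acc=0x2F bytes_emitted=0
After char 1 ('G'=6): chars_in_quartet=2 acc=0xBC6 bytes_emitted=0
After char 2 ('C'=2): chars_in_quartet=3 acc=0x2F182 bytes_emitted=0
After char 3 ('7'=59): chars_in_quartet=4 acc=0xBC60BB -> emit BC 60 BB, reset; bytes_emitted=3
After char 4 ('z'=51): chars_in_quartet=1 acc=0x33 bytes_emitted=3
After char 5 ('i'=34): chars_in_quartet=2 acc=0xCE2 bytes_emitted=3
After char 6 ('b'=27): chars_in_quartet=3 acc=0x3389B bytes_emitted=3
After char 7 ('q'=42): chars_in_quartet=4 acc=0xCE26EA -> emit CE 26 EA, reset; bytes_emitted=6
After char 8 ('h'=33): chars_in_quartet=1 acc=0x21 bytes_emitted=6
After char 9 ('1'=53): chars_in_quartet=2 acc=0x875 bytes_emitted=6
After char 10 ('M'=12): chars_in_quartet=3 acc=0x21D4C bytes_emitted=6
Padding '=': partial quartet acc=0x21D4C -> emit 87 53; bytes_emitted=8

Answer: BC 60 BB CE 26 EA 87 53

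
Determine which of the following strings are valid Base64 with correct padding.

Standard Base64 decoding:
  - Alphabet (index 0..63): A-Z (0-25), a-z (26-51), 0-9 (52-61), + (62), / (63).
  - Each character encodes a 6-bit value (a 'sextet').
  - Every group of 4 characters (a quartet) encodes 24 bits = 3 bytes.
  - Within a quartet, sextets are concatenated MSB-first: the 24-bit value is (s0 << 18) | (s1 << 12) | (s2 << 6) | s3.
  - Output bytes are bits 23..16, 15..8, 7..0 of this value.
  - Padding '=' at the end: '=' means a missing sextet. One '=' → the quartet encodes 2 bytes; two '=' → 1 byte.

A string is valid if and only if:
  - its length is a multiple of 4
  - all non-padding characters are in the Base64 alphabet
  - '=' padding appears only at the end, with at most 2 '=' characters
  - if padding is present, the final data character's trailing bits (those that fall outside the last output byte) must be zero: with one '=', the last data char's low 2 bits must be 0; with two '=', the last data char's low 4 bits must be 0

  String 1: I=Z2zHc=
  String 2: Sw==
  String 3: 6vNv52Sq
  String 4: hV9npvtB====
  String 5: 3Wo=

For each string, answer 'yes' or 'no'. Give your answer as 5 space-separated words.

Answer: no yes yes no yes

Derivation:
String 1: 'I=Z2zHc=' → invalid (bad char(s): ['=']; '=' in middle)
String 2: 'Sw==' → valid
String 3: '6vNv52Sq' → valid
String 4: 'hV9npvtB====' → invalid (4 pad chars (max 2))
String 5: '3Wo=' → valid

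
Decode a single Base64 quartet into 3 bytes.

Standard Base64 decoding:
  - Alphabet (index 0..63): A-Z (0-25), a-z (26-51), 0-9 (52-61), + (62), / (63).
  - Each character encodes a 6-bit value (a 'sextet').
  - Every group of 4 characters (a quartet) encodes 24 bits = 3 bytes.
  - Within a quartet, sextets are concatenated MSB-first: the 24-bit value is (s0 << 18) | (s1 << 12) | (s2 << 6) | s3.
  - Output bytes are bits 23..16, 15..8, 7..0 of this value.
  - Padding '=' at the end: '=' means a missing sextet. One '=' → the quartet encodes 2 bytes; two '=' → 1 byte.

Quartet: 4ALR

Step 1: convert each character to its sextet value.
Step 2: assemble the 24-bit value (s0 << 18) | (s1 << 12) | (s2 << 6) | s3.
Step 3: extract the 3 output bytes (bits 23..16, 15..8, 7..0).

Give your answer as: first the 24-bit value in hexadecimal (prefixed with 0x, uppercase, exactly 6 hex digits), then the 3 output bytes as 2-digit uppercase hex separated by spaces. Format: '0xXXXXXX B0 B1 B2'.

Answer: 0xE002D1 E0 02 D1

Derivation:
Sextets: 4=56, A=0, L=11, R=17
24-bit: (56<<18) | (0<<12) | (11<<6) | 17
      = 0xE00000 | 0x000000 | 0x0002C0 | 0x000011
      = 0xE002D1
Bytes: (v>>16)&0xFF=E0, (v>>8)&0xFF=02, v&0xFF=D1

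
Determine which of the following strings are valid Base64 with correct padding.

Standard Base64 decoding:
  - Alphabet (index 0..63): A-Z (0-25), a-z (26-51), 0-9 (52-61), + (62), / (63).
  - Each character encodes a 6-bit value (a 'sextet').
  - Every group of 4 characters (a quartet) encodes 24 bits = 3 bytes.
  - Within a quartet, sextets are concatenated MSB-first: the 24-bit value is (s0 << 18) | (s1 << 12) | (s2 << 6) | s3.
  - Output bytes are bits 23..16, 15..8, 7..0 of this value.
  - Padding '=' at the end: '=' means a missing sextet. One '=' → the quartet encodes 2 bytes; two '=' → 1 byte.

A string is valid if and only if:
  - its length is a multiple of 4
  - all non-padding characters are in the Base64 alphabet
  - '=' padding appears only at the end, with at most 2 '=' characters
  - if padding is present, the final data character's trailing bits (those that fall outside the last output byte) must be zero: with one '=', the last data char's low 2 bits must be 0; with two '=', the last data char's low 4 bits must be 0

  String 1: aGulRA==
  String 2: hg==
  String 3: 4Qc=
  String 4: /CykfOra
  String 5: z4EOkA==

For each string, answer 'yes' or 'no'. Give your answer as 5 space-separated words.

Answer: yes yes yes yes yes

Derivation:
String 1: 'aGulRA==' → valid
String 2: 'hg==' → valid
String 3: '4Qc=' → valid
String 4: '/CykfOra' → valid
String 5: 'z4EOkA==' → valid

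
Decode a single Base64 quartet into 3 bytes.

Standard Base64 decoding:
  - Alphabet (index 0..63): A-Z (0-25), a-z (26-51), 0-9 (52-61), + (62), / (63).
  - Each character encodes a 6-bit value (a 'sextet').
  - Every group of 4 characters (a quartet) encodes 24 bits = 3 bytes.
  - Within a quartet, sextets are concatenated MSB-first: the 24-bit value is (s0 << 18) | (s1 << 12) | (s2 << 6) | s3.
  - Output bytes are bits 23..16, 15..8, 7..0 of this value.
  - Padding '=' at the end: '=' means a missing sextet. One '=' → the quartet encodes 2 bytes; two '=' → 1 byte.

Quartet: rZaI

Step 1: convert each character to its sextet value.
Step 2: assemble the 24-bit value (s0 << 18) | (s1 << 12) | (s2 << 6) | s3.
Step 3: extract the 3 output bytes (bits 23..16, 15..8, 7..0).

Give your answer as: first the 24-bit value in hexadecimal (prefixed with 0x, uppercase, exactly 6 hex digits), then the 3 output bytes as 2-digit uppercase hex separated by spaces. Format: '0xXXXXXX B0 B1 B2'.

Answer: 0xAD9688 AD 96 88

Derivation:
Sextets: r=43, Z=25, a=26, I=8
24-bit: (43<<18) | (25<<12) | (26<<6) | 8
      = 0xAC0000 | 0x019000 | 0x000680 | 0x000008
      = 0xAD9688
Bytes: (v>>16)&0xFF=AD, (v>>8)&0xFF=96, v&0xFF=88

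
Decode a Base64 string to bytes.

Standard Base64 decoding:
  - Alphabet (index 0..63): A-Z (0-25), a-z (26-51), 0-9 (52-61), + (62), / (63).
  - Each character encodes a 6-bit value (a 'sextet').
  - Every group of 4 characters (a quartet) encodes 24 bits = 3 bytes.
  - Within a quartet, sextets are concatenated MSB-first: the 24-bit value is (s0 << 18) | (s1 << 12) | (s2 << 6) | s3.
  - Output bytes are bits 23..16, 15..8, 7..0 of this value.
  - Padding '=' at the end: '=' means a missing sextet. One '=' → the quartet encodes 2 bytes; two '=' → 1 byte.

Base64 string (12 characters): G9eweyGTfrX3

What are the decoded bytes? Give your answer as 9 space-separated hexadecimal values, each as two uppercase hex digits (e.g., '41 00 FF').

Answer: 1B D7 B0 7B 21 93 7E B5 F7

Derivation:
After char 0 ('G'=6): chars_in_quartet=1 acc=0x6 bytes_emitted=0
After char 1 ('9'=61): chars_in_quartet=2 acc=0x1BD bytes_emitted=0
After char 2 ('e'=30): chars_in_quartet=3 acc=0x6F5E bytes_emitted=0
After char 3 ('w'=48): chars_in_quartet=4 acc=0x1BD7B0 -> emit 1B D7 B0, reset; bytes_emitted=3
After char 4 ('e'=30): chars_in_quartet=1 acc=0x1E bytes_emitted=3
After char 5 ('y'=50): chars_in_quartet=2 acc=0x7B2 bytes_emitted=3
After char 6 ('G'=6): chars_in_quartet=3 acc=0x1EC86 bytes_emitted=3
After char 7 ('T'=19): chars_in_quartet=4 acc=0x7B2193 -> emit 7B 21 93, reset; bytes_emitted=6
After char 8 ('f'=31): chars_in_quartet=1 acc=0x1F bytes_emitted=6
After char 9 ('r'=43): chars_in_quartet=2 acc=0x7EB bytes_emitted=6
After char 10 ('X'=23): chars_in_quartet=3 acc=0x1FAD7 bytes_emitted=6
After char 11 ('3'=55): chars_in_quartet=4 acc=0x7EB5F7 -> emit 7E B5 F7, reset; bytes_emitted=9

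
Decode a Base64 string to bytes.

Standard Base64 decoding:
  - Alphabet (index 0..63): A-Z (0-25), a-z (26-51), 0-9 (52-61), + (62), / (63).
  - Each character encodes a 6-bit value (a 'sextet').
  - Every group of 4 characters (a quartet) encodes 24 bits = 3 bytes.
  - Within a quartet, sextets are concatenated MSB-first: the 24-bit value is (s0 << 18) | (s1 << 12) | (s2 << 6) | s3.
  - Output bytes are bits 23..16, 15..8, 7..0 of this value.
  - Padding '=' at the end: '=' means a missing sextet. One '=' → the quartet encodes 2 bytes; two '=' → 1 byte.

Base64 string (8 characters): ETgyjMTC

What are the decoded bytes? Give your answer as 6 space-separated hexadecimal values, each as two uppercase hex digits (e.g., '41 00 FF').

After char 0 ('E'=4): chars_in_quartet=1 acc=0x4 bytes_emitted=0
After char 1 ('T'=19): chars_in_quartet=2 acc=0x113 bytes_emitted=0
After char 2 ('g'=32): chars_in_quartet=3 acc=0x44E0 bytes_emitted=0
After char 3 ('y'=50): chars_in_quartet=4 acc=0x113832 -> emit 11 38 32, reset; bytes_emitted=3
After char 4 ('j'=35): chars_in_quartet=1 acc=0x23 bytes_emitted=3
After char 5 ('M'=12): chars_in_quartet=2 acc=0x8CC bytes_emitted=3
After char 6 ('T'=19): chars_in_quartet=3 acc=0x23313 bytes_emitted=3
After char 7 ('C'=2): chars_in_quartet=4 acc=0x8CC4C2 -> emit 8C C4 C2, reset; bytes_emitted=6

Answer: 11 38 32 8C C4 C2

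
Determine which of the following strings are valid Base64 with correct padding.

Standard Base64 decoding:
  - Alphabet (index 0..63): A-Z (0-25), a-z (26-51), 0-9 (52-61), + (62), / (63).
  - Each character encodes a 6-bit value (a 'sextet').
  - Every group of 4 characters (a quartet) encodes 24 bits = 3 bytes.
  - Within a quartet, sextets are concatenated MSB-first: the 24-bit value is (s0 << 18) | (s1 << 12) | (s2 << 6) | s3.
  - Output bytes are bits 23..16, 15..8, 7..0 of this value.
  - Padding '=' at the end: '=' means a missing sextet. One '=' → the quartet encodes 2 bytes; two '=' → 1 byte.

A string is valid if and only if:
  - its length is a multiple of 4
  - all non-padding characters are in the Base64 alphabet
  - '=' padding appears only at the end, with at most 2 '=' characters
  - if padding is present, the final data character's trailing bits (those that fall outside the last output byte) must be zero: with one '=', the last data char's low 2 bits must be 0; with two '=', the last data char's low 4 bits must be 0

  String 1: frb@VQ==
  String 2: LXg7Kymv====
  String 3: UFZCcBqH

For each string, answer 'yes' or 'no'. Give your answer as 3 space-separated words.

String 1: 'frb@VQ==' → invalid (bad char(s): ['@'])
String 2: 'LXg7Kymv====' → invalid (4 pad chars (max 2))
String 3: 'UFZCcBqH' → valid

Answer: no no yes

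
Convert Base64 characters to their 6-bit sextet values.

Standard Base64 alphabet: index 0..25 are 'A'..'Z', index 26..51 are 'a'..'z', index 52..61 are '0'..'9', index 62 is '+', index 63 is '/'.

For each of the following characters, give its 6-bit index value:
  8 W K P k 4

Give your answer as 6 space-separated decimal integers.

Answer: 60 22 10 15 36 56

Derivation:
'8': 0..9 range, 52 + ord('8') − ord('0') = 60
'W': A..Z range, ord('W') − ord('A') = 22
'K': A..Z range, ord('K') − ord('A') = 10
'P': A..Z range, ord('P') − ord('A') = 15
'k': a..z range, 26 + ord('k') − ord('a') = 36
'4': 0..9 range, 52 + ord('4') − ord('0') = 56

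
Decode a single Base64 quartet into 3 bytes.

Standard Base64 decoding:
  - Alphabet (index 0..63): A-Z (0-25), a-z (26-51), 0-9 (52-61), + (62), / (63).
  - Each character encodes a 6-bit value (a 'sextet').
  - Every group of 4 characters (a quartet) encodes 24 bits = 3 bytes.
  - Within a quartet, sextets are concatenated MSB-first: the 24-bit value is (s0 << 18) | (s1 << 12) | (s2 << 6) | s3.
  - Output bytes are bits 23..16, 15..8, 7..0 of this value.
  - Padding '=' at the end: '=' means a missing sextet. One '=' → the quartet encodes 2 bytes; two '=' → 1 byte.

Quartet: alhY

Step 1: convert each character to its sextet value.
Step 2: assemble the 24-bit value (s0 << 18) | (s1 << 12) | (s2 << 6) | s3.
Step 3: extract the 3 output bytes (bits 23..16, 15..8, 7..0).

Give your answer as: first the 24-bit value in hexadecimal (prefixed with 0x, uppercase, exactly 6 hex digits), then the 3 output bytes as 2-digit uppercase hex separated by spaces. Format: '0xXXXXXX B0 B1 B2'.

Sextets: a=26, l=37, h=33, Y=24
24-bit: (26<<18) | (37<<12) | (33<<6) | 24
      = 0x680000 | 0x025000 | 0x000840 | 0x000018
      = 0x6A5858
Bytes: (v>>16)&0xFF=6A, (v>>8)&0xFF=58, v&0xFF=58

Answer: 0x6A5858 6A 58 58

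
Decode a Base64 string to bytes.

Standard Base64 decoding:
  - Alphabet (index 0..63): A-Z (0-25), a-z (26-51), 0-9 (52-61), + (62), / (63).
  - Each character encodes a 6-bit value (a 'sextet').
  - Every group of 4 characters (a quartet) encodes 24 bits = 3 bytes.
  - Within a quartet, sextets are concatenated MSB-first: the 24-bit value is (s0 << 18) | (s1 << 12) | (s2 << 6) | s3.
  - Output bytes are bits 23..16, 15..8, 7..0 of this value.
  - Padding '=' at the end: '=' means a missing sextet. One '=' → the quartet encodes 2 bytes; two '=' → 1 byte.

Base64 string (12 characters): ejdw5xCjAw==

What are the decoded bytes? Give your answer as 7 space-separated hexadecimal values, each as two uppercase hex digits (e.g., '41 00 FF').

After char 0 ('e'=30): chars_in_quartet=1 acc=0x1E bytes_emitted=0
After char 1 ('j'=35): chars_in_quartet=2 acc=0x7A3 bytes_emitted=0
After char 2 ('d'=29): chars_in_quartet=3 acc=0x1E8DD bytes_emitted=0
After char 3 ('w'=48): chars_in_quartet=4 acc=0x7A3770 -> emit 7A 37 70, reset; bytes_emitted=3
After char 4 ('5'=57): chars_in_quartet=1 acc=0x39 bytes_emitted=3
After char 5 ('x'=49): chars_in_quartet=2 acc=0xE71 bytes_emitted=3
After char 6 ('C'=2): chars_in_quartet=3 acc=0x39C42 bytes_emitted=3
After char 7 ('j'=35): chars_in_quartet=4 acc=0xE710A3 -> emit E7 10 A3, reset; bytes_emitted=6
After char 8 ('A'=0): chars_in_quartet=1 acc=0x0 bytes_emitted=6
After char 9 ('w'=48): chars_in_quartet=2 acc=0x30 bytes_emitted=6
Padding '==': partial quartet acc=0x30 -> emit 03; bytes_emitted=7

Answer: 7A 37 70 E7 10 A3 03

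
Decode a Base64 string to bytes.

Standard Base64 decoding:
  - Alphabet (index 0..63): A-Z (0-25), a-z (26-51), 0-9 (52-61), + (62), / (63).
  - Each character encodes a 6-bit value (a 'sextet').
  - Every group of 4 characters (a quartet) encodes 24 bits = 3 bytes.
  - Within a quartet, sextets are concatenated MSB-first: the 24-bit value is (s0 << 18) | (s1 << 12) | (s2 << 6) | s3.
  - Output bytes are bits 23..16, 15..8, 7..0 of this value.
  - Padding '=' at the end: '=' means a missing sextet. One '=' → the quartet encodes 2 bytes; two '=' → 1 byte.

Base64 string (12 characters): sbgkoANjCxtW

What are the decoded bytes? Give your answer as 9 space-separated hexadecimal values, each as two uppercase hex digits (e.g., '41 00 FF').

After char 0 ('s'=44): chars_in_quartet=1 acc=0x2C bytes_emitted=0
After char 1 ('b'=27): chars_in_quartet=2 acc=0xB1B bytes_emitted=0
After char 2 ('g'=32): chars_in_quartet=3 acc=0x2C6E0 bytes_emitted=0
After char 3 ('k'=36): chars_in_quartet=4 acc=0xB1B824 -> emit B1 B8 24, reset; bytes_emitted=3
After char 4 ('o'=40): chars_in_quartet=1 acc=0x28 bytes_emitted=3
After char 5 ('A'=0): chars_in_quartet=2 acc=0xA00 bytes_emitted=3
After char 6 ('N'=13): chars_in_quartet=3 acc=0x2800D bytes_emitted=3
After char 7 ('j'=35): chars_in_quartet=4 acc=0xA00363 -> emit A0 03 63, reset; bytes_emitted=6
After char 8 ('C'=2): chars_in_quartet=1 acc=0x2 bytes_emitted=6
After char 9 ('x'=49): chars_in_quartet=2 acc=0xB1 bytes_emitted=6
After char 10 ('t'=45): chars_in_quartet=3 acc=0x2C6D bytes_emitted=6
After char 11 ('W'=22): chars_in_quartet=4 acc=0xB1B56 -> emit 0B 1B 56, reset; bytes_emitted=9

Answer: B1 B8 24 A0 03 63 0B 1B 56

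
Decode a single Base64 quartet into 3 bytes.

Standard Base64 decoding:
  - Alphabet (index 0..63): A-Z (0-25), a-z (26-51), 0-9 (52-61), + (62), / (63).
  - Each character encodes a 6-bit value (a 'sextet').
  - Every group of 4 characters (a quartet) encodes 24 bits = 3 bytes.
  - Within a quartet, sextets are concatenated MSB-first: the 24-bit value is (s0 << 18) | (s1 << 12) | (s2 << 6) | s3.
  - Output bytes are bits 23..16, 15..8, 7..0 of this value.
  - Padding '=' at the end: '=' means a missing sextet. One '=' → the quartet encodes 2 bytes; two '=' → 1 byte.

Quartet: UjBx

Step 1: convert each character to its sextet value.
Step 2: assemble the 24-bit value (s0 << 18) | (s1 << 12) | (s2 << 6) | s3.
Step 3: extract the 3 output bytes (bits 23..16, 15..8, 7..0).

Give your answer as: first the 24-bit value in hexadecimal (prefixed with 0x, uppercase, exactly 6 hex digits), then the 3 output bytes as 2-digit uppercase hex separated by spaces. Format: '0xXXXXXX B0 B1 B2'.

Answer: 0x523071 52 30 71

Derivation:
Sextets: U=20, j=35, B=1, x=49
24-bit: (20<<18) | (35<<12) | (1<<6) | 49
      = 0x500000 | 0x023000 | 0x000040 | 0x000031
      = 0x523071
Bytes: (v>>16)&0xFF=52, (v>>8)&0xFF=30, v&0xFF=71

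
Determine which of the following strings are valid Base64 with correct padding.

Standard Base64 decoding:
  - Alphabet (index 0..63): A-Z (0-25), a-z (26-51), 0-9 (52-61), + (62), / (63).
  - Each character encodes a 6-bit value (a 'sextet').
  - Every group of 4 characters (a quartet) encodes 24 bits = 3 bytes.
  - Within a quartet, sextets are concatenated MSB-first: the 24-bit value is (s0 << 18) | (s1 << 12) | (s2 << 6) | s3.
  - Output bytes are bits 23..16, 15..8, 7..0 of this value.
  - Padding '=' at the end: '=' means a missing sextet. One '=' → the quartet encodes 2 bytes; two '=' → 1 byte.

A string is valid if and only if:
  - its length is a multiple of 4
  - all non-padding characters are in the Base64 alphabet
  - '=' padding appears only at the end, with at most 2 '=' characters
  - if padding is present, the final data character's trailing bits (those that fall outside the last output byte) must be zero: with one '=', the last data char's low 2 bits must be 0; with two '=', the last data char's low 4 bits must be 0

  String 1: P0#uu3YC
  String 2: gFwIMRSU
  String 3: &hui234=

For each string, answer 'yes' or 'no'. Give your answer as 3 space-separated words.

String 1: 'P0#uu3YC' → invalid (bad char(s): ['#'])
String 2: 'gFwIMRSU' → valid
String 3: '&hui234=' → invalid (bad char(s): ['&'])

Answer: no yes no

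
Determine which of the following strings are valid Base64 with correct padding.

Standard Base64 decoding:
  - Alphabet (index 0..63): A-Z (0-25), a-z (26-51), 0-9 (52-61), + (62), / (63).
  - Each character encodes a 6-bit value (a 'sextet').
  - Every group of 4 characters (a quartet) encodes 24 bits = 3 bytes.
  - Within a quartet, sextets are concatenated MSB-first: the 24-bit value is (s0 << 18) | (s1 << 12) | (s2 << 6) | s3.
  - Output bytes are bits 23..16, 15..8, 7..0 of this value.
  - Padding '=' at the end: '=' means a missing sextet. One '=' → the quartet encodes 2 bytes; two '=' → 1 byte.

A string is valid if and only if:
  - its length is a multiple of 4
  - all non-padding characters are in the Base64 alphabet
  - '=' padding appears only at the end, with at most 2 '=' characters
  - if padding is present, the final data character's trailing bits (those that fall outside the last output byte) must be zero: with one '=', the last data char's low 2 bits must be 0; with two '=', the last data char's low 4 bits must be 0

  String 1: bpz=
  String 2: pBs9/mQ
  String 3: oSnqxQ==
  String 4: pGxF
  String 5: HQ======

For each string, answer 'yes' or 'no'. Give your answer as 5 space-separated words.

String 1: 'bpz=' → invalid (bad trailing bits)
String 2: 'pBs9/mQ' → invalid (len=7 not mult of 4)
String 3: 'oSnqxQ==' → valid
String 4: 'pGxF' → valid
String 5: 'HQ======' → invalid (6 pad chars (max 2))

Answer: no no yes yes no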